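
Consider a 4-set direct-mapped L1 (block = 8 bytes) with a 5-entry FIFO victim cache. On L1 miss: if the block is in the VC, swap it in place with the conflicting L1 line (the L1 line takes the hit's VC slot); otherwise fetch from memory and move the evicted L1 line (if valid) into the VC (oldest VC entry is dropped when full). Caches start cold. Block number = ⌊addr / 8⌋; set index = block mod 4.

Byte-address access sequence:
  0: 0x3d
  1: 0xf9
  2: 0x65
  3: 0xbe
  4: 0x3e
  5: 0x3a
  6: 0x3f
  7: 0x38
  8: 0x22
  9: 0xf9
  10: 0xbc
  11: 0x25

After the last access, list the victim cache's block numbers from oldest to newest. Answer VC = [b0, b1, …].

  [0] addr=0x3d blk=7 s=3: MISS | VC []
  [1] addr=0xf9 blk=31 s=3: MISS | VC [7]
  [2] addr=0x65 blk=12 s=0: MISS | VC [7]
  [3] addr=0xbe blk=23 s=3: MISS | VC [7, 31]
  [4] addr=0x3e blk=7 s=3: VC-HIT | VC [23, 31]
  [5] addr=0x3a blk=7 s=3: L1-HIT | VC [23, 31]
  [6] addr=0x3f blk=7 s=3: L1-HIT | VC [23, 31]
  [7] addr=0x38 blk=7 s=3: L1-HIT | VC [23, 31]
  [8] addr=0x22 blk=4 s=0: MISS | VC [23, 31, 12]
  [9] addr=0xf9 blk=31 s=3: VC-HIT | VC [23, 7, 12]
  [10] addr=0xbc blk=23 s=3: VC-HIT | VC [31, 7, 12]
  [11] addr=0x25 blk=4 s=0: L1-HIT | VC [31, 7, 12]

VC = [31, 7, 12]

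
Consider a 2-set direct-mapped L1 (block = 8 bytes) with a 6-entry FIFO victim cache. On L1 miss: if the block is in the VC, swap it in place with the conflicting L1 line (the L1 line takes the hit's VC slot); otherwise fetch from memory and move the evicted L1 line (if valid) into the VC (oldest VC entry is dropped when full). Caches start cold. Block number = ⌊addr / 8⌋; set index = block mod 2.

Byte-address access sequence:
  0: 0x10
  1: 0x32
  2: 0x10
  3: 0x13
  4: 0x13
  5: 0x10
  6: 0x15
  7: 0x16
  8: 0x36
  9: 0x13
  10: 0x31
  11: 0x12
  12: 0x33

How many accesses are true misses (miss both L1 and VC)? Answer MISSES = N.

MISSES = 2

  [0] addr=0x10 blk=2 s=0: MISS | VC []
  [1] addr=0x32 blk=6 s=0: MISS | VC [2]
  [2] addr=0x10 blk=2 s=0: VC-HIT | VC [6]
  [3] addr=0x13 blk=2 s=0: L1-HIT | VC [6]
  [4] addr=0x13 blk=2 s=0: L1-HIT | VC [6]
  [5] addr=0x10 blk=2 s=0: L1-HIT | VC [6]
  [6] addr=0x15 blk=2 s=0: L1-HIT | VC [6]
  [7] addr=0x16 blk=2 s=0: L1-HIT | VC [6]
  [8] addr=0x36 blk=6 s=0: VC-HIT | VC [2]
  [9] addr=0x13 blk=2 s=0: VC-HIT | VC [6]
  [10] addr=0x31 blk=6 s=0: VC-HIT | VC [2]
  [11] addr=0x12 blk=2 s=0: VC-HIT | VC [6]
  [12] addr=0x33 blk=6 s=0: VC-HIT | VC [2]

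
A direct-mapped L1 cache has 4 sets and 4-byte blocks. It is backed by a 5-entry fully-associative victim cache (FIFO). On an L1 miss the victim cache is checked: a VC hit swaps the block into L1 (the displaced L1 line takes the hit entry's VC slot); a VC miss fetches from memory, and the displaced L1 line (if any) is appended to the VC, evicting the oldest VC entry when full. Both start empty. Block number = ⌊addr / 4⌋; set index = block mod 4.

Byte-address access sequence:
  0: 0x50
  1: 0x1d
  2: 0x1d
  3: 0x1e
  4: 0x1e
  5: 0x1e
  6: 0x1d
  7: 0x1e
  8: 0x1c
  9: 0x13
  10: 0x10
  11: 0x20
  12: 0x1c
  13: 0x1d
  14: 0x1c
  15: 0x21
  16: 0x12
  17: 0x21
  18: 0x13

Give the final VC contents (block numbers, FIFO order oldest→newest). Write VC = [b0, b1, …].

VC = [20, 8]

  [0] addr=0x50 blk=20 s=0: MISS | VC []
  [1] addr=0x1d blk=7 s=3: MISS | VC []
  [2] addr=0x1d blk=7 s=3: L1-HIT | VC []
  [3] addr=0x1e blk=7 s=3: L1-HIT | VC []
  [4] addr=0x1e blk=7 s=3: L1-HIT | VC []
  [5] addr=0x1e blk=7 s=3: L1-HIT | VC []
  [6] addr=0x1d blk=7 s=3: L1-HIT | VC []
  [7] addr=0x1e blk=7 s=3: L1-HIT | VC []
  [8] addr=0x1c blk=7 s=3: L1-HIT | VC []
  [9] addr=0x13 blk=4 s=0: MISS | VC [20]
  [10] addr=0x10 blk=4 s=0: L1-HIT | VC [20]
  [11] addr=0x20 blk=8 s=0: MISS | VC [20, 4]
  [12] addr=0x1c blk=7 s=3: L1-HIT | VC [20, 4]
  [13] addr=0x1d blk=7 s=3: L1-HIT | VC [20, 4]
  [14] addr=0x1c blk=7 s=3: L1-HIT | VC [20, 4]
  [15] addr=0x21 blk=8 s=0: L1-HIT | VC [20, 4]
  [16] addr=0x12 blk=4 s=0: VC-HIT | VC [20, 8]
  [17] addr=0x21 blk=8 s=0: VC-HIT | VC [20, 4]
  [18] addr=0x13 blk=4 s=0: VC-HIT | VC [20, 8]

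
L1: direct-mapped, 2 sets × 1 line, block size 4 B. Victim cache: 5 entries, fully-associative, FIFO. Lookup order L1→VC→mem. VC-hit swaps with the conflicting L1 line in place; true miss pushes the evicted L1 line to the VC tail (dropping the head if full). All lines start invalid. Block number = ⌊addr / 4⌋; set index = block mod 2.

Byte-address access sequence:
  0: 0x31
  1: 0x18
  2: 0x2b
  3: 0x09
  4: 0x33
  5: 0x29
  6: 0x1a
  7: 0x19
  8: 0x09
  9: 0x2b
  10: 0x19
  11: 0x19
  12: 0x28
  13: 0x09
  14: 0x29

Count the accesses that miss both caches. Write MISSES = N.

0: 0x31 (blk 12, set 0) → MISS  vc=[]
1: 0x18 (blk 6, set 0) → MISS  vc=[12]
2: 0x2b (blk 10, set 0) → MISS  vc=[12, 6]
3: 0x9 (blk 2, set 0) → MISS  vc=[12, 6, 10]
4: 0x33 (blk 12, set 0) → VC-HIT  vc=[2, 6, 10]
5: 0x29 (blk 10, set 0) → VC-HIT  vc=[2, 6, 12]
6: 0x1a (blk 6, set 0) → VC-HIT  vc=[2, 10, 12]
7: 0x19 (blk 6, set 0) → L1-HIT  vc=[2, 10, 12]
8: 0x9 (blk 2, set 0) → VC-HIT  vc=[6, 10, 12]
9: 0x2b (blk 10, set 0) → VC-HIT  vc=[6, 2, 12]
10: 0x19 (blk 6, set 0) → VC-HIT  vc=[10, 2, 12]
11: 0x19 (blk 6, set 0) → L1-HIT  vc=[10, 2, 12]
12: 0x28 (blk 10, set 0) → VC-HIT  vc=[6, 2, 12]
13: 0x9 (blk 2, set 0) → VC-HIT  vc=[6, 10, 12]
14: 0x29 (blk 10, set 0) → VC-HIT  vc=[6, 2, 12]

MISSES = 4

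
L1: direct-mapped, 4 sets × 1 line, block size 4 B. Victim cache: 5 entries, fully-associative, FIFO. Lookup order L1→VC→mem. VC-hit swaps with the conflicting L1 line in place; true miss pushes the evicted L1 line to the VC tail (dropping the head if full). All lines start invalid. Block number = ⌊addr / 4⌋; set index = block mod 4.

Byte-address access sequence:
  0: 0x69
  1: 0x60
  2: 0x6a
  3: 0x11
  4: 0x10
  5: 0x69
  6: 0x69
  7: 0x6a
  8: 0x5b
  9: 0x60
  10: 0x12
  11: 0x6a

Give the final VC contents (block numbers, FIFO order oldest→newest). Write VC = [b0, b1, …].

VC = [24, 22]

  [0] addr=0x69 blk=26 s=2: MISS | VC []
  [1] addr=0x60 blk=24 s=0: MISS | VC []
  [2] addr=0x6a blk=26 s=2: L1-HIT | VC []
  [3] addr=0x11 blk=4 s=0: MISS | VC [24]
  [4] addr=0x10 blk=4 s=0: L1-HIT | VC [24]
  [5] addr=0x69 blk=26 s=2: L1-HIT | VC [24]
  [6] addr=0x69 blk=26 s=2: L1-HIT | VC [24]
  [7] addr=0x6a blk=26 s=2: L1-HIT | VC [24]
  [8] addr=0x5b blk=22 s=2: MISS | VC [24, 26]
  [9] addr=0x60 blk=24 s=0: VC-HIT | VC [4, 26]
  [10] addr=0x12 blk=4 s=0: VC-HIT | VC [24, 26]
  [11] addr=0x6a blk=26 s=2: VC-HIT | VC [24, 22]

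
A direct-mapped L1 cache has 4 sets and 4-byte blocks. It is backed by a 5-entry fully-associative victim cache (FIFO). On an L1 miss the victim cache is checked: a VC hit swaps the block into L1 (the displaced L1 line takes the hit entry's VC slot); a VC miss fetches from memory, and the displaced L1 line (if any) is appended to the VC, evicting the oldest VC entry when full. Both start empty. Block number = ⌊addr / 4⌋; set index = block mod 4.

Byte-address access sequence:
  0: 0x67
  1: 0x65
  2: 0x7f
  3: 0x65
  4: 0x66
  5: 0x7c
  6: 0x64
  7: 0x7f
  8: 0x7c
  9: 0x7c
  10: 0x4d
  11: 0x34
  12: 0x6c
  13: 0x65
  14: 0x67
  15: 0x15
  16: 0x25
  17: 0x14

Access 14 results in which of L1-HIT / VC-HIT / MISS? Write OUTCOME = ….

OUTCOME = L1-HIT

#0 0x67→b25/s1 MISS; vc=[]
#1 0x65→b25/s1 L1-HIT; vc=[]
#2 0x7f→b31/s3 MISS; vc=[]
#3 0x65→b25/s1 L1-HIT; vc=[]
#4 0x66→b25/s1 L1-HIT; vc=[]
#5 0x7c→b31/s3 L1-HIT; vc=[]
#6 0x64→b25/s1 L1-HIT; vc=[]
#7 0x7f→b31/s3 L1-HIT; vc=[]
#8 0x7c→b31/s3 L1-HIT; vc=[]
#9 0x7c→b31/s3 L1-HIT; vc=[]
#10 0x4d→b19/s3 MISS; vc=[31]
#11 0x34→b13/s1 MISS; vc=[31,25]
#12 0x6c→b27/s3 MISS; vc=[31,25,19]
#13 0x65→b25/s1 VC-HIT; vc=[31,13,19]
#14 0x67→b25/s1 L1-HIT; vc=[31,13,19]
#15 0x15→b5/s1 MISS; vc=[31,13,19,25]
#16 0x25→b9/s1 MISS; vc=[31,13,19,25,5]
#17 0x14→b5/s1 VC-HIT; vc=[31,13,19,25,9]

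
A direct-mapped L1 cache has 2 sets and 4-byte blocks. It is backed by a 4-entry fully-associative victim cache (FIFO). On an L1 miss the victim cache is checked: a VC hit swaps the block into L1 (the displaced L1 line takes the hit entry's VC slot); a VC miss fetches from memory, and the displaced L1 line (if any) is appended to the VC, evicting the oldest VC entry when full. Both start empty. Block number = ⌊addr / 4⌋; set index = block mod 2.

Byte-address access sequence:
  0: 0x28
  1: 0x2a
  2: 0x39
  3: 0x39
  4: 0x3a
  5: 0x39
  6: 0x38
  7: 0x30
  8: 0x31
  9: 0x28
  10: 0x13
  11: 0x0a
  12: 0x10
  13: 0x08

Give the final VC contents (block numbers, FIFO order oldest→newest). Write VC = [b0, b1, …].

VC = [12, 14, 10, 4]

0: 0x28 (blk 10, set 0) → MISS  vc=[]
1: 0x2a (blk 10, set 0) → L1-HIT  vc=[]
2: 0x39 (blk 14, set 0) → MISS  vc=[10]
3: 0x39 (blk 14, set 0) → L1-HIT  vc=[10]
4: 0x3a (blk 14, set 0) → L1-HIT  vc=[10]
5: 0x39 (blk 14, set 0) → L1-HIT  vc=[10]
6: 0x38 (blk 14, set 0) → L1-HIT  vc=[10]
7: 0x30 (blk 12, set 0) → MISS  vc=[10, 14]
8: 0x31 (blk 12, set 0) → L1-HIT  vc=[10, 14]
9: 0x28 (blk 10, set 0) → VC-HIT  vc=[12, 14]
10: 0x13 (blk 4, set 0) → MISS  vc=[12, 14, 10]
11: 0xa (blk 2, set 0) → MISS  vc=[12, 14, 10, 4]
12: 0x10 (blk 4, set 0) → VC-HIT  vc=[12, 14, 10, 2]
13: 0x8 (blk 2, set 0) → VC-HIT  vc=[12, 14, 10, 4]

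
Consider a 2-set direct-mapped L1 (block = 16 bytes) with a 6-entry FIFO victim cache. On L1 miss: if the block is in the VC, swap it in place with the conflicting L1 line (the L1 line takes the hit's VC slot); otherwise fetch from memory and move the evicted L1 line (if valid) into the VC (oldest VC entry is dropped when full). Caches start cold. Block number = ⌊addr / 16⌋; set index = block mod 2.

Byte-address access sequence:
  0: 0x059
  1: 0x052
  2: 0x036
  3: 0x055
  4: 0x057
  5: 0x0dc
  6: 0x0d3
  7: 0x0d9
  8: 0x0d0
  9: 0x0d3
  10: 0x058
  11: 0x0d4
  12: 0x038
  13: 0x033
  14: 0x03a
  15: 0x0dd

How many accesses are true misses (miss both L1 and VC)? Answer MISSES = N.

MISSES = 3

0: 0x59 (blk 5, set 1) → MISS  vc=[]
1: 0x52 (blk 5, set 1) → L1-HIT  vc=[]
2: 0x36 (blk 3, set 1) → MISS  vc=[5]
3: 0x55 (blk 5, set 1) → VC-HIT  vc=[3]
4: 0x57 (blk 5, set 1) → L1-HIT  vc=[3]
5: 0xdc (blk 13, set 1) → MISS  vc=[3, 5]
6: 0xd3 (blk 13, set 1) → L1-HIT  vc=[3, 5]
7: 0xd9 (blk 13, set 1) → L1-HIT  vc=[3, 5]
8: 0xd0 (blk 13, set 1) → L1-HIT  vc=[3, 5]
9: 0xd3 (blk 13, set 1) → L1-HIT  vc=[3, 5]
10: 0x58 (blk 5, set 1) → VC-HIT  vc=[3, 13]
11: 0xd4 (blk 13, set 1) → VC-HIT  vc=[3, 5]
12: 0x38 (blk 3, set 1) → VC-HIT  vc=[13, 5]
13: 0x33 (blk 3, set 1) → L1-HIT  vc=[13, 5]
14: 0x3a (blk 3, set 1) → L1-HIT  vc=[13, 5]
15: 0xdd (blk 13, set 1) → VC-HIT  vc=[3, 5]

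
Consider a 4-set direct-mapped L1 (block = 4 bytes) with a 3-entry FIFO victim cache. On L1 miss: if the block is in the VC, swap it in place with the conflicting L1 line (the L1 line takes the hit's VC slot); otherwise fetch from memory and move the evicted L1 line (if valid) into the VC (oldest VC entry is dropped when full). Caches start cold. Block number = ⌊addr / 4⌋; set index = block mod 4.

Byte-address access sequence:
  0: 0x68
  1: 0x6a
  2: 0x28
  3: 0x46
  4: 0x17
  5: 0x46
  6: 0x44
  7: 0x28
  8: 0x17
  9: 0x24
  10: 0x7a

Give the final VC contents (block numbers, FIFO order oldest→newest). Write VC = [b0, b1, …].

VC = [17, 5, 10]

  [0] addr=0x68 blk=26 s=2: MISS | VC []
  [1] addr=0x6a blk=26 s=2: L1-HIT | VC []
  [2] addr=0x28 blk=10 s=2: MISS | VC [26]
  [3] addr=0x46 blk=17 s=1: MISS | VC [26]
  [4] addr=0x17 blk=5 s=1: MISS | VC [26, 17]
  [5] addr=0x46 blk=17 s=1: VC-HIT | VC [26, 5]
  [6] addr=0x44 blk=17 s=1: L1-HIT | VC [26, 5]
  [7] addr=0x28 blk=10 s=2: L1-HIT | VC [26, 5]
  [8] addr=0x17 blk=5 s=1: VC-HIT | VC [26, 17]
  [9] addr=0x24 blk=9 s=1: MISS | VC [26, 17, 5]
  [10] addr=0x7a blk=30 s=2: MISS | VC [17, 5, 10]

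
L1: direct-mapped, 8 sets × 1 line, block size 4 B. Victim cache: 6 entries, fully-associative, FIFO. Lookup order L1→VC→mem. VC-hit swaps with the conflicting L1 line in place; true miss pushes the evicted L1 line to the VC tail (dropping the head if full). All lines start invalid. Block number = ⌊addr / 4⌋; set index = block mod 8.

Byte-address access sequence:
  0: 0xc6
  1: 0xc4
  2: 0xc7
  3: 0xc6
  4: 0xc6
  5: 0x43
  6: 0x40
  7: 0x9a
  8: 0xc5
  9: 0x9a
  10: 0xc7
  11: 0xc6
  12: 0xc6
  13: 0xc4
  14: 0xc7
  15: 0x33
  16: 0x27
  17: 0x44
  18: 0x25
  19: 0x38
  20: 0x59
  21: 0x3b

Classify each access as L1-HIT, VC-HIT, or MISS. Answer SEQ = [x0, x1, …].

SEQ = [MISS, L1-HIT, L1-HIT, L1-HIT, L1-HIT, MISS, L1-HIT, MISS, L1-HIT, L1-HIT, L1-HIT, L1-HIT, L1-HIT, L1-HIT, L1-HIT, MISS, MISS, MISS, VC-HIT, MISS, MISS, VC-HIT]

  [0] addr=0xc6 blk=49 s=1: MISS | VC []
  [1] addr=0xc4 blk=49 s=1: L1-HIT | VC []
  [2] addr=0xc7 blk=49 s=1: L1-HIT | VC []
  [3] addr=0xc6 blk=49 s=1: L1-HIT | VC []
  [4] addr=0xc6 blk=49 s=1: L1-HIT | VC []
  [5] addr=0x43 blk=16 s=0: MISS | VC []
  [6] addr=0x40 blk=16 s=0: L1-HIT | VC []
  [7] addr=0x9a blk=38 s=6: MISS | VC []
  [8] addr=0xc5 blk=49 s=1: L1-HIT | VC []
  [9] addr=0x9a blk=38 s=6: L1-HIT | VC []
  [10] addr=0xc7 blk=49 s=1: L1-HIT | VC []
  [11] addr=0xc6 blk=49 s=1: L1-HIT | VC []
  [12] addr=0xc6 blk=49 s=1: L1-HIT | VC []
  [13] addr=0xc4 blk=49 s=1: L1-HIT | VC []
  [14] addr=0xc7 blk=49 s=1: L1-HIT | VC []
  [15] addr=0x33 blk=12 s=4: MISS | VC []
  [16] addr=0x27 blk=9 s=1: MISS | VC [49]
  [17] addr=0x44 blk=17 s=1: MISS | VC [49, 9]
  [18] addr=0x25 blk=9 s=1: VC-HIT | VC [49, 17]
  [19] addr=0x38 blk=14 s=6: MISS | VC [49, 17, 38]
  [20] addr=0x59 blk=22 s=6: MISS | VC [49, 17, 38, 14]
  [21] addr=0x3b blk=14 s=6: VC-HIT | VC [49, 17, 38, 22]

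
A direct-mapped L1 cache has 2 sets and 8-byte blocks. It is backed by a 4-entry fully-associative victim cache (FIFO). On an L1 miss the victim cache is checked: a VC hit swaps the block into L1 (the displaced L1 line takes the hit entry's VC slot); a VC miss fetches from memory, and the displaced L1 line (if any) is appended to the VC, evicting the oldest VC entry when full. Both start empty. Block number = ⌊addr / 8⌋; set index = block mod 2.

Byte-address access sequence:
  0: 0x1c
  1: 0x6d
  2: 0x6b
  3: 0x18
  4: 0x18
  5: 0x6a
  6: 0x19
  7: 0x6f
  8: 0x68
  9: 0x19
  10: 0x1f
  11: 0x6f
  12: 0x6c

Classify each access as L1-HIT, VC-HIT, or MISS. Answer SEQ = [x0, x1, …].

SEQ = [MISS, MISS, L1-HIT, VC-HIT, L1-HIT, VC-HIT, VC-HIT, VC-HIT, L1-HIT, VC-HIT, L1-HIT, VC-HIT, L1-HIT]

0: 0x1c (blk 3, set 1) → MISS  vc=[]
1: 0x6d (blk 13, set 1) → MISS  vc=[3]
2: 0x6b (blk 13, set 1) → L1-HIT  vc=[3]
3: 0x18 (blk 3, set 1) → VC-HIT  vc=[13]
4: 0x18 (blk 3, set 1) → L1-HIT  vc=[13]
5: 0x6a (blk 13, set 1) → VC-HIT  vc=[3]
6: 0x19 (blk 3, set 1) → VC-HIT  vc=[13]
7: 0x6f (blk 13, set 1) → VC-HIT  vc=[3]
8: 0x68 (blk 13, set 1) → L1-HIT  vc=[3]
9: 0x19 (blk 3, set 1) → VC-HIT  vc=[13]
10: 0x1f (blk 3, set 1) → L1-HIT  vc=[13]
11: 0x6f (blk 13, set 1) → VC-HIT  vc=[3]
12: 0x6c (blk 13, set 1) → L1-HIT  vc=[3]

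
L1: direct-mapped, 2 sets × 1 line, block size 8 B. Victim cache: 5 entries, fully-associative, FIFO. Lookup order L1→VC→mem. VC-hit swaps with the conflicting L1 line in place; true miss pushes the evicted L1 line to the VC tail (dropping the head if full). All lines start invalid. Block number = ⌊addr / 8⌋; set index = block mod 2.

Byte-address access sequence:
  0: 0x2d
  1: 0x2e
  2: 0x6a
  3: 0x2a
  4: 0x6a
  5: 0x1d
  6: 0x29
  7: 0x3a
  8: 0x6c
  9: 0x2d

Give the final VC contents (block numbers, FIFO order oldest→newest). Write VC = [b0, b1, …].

VC = [3, 7, 13]

0: 0x2d (blk 5, set 1) → MISS  vc=[]
1: 0x2e (blk 5, set 1) → L1-HIT  vc=[]
2: 0x6a (blk 13, set 1) → MISS  vc=[5]
3: 0x2a (blk 5, set 1) → VC-HIT  vc=[13]
4: 0x6a (blk 13, set 1) → VC-HIT  vc=[5]
5: 0x1d (blk 3, set 1) → MISS  vc=[5, 13]
6: 0x29 (blk 5, set 1) → VC-HIT  vc=[3, 13]
7: 0x3a (blk 7, set 1) → MISS  vc=[3, 13, 5]
8: 0x6c (blk 13, set 1) → VC-HIT  vc=[3, 7, 5]
9: 0x2d (blk 5, set 1) → VC-HIT  vc=[3, 7, 13]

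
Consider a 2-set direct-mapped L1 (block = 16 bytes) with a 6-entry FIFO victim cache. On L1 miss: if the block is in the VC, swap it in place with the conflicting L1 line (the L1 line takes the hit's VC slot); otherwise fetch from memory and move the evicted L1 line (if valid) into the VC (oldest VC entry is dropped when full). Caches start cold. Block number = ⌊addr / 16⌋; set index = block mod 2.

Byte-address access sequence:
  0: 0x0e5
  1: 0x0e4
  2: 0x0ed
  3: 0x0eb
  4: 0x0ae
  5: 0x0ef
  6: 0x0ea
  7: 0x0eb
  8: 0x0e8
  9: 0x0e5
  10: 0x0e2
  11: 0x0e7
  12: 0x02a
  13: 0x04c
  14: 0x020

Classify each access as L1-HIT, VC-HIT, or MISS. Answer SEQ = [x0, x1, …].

SEQ = [MISS, L1-HIT, L1-HIT, L1-HIT, MISS, VC-HIT, L1-HIT, L1-HIT, L1-HIT, L1-HIT, L1-HIT, L1-HIT, MISS, MISS, VC-HIT]

0: 0xe5 (blk 14, set 0) → MISS  vc=[]
1: 0xe4 (blk 14, set 0) → L1-HIT  vc=[]
2: 0xed (blk 14, set 0) → L1-HIT  vc=[]
3: 0xeb (blk 14, set 0) → L1-HIT  vc=[]
4: 0xae (blk 10, set 0) → MISS  vc=[14]
5: 0xef (blk 14, set 0) → VC-HIT  vc=[10]
6: 0xea (blk 14, set 0) → L1-HIT  vc=[10]
7: 0xeb (blk 14, set 0) → L1-HIT  vc=[10]
8: 0xe8 (blk 14, set 0) → L1-HIT  vc=[10]
9: 0xe5 (blk 14, set 0) → L1-HIT  vc=[10]
10: 0xe2 (blk 14, set 0) → L1-HIT  vc=[10]
11: 0xe7 (blk 14, set 0) → L1-HIT  vc=[10]
12: 0x2a (blk 2, set 0) → MISS  vc=[10, 14]
13: 0x4c (blk 4, set 0) → MISS  vc=[10, 14, 2]
14: 0x20 (blk 2, set 0) → VC-HIT  vc=[10, 14, 4]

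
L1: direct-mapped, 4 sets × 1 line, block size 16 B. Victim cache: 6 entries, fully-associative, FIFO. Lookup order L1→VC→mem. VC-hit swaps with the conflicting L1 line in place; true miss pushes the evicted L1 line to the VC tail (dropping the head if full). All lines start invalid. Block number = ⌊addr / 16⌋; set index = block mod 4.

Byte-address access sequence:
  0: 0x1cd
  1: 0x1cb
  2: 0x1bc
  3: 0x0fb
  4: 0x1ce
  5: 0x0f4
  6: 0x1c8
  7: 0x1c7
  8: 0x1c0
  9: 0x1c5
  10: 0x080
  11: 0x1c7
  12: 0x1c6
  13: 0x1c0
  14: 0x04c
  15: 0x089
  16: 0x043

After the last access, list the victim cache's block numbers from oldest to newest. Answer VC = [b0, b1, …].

VC = [27, 8, 28]

#0 0x1cd→b28/s0 MISS; vc=[]
#1 0x1cb→b28/s0 L1-HIT; vc=[]
#2 0x1bc→b27/s3 MISS; vc=[]
#3 0xfb→b15/s3 MISS; vc=[27]
#4 0x1ce→b28/s0 L1-HIT; vc=[27]
#5 0xf4→b15/s3 L1-HIT; vc=[27]
#6 0x1c8→b28/s0 L1-HIT; vc=[27]
#7 0x1c7→b28/s0 L1-HIT; vc=[27]
#8 0x1c0→b28/s0 L1-HIT; vc=[27]
#9 0x1c5→b28/s0 L1-HIT; vc=[27]
#10 0x80→b8/s0 MISS; vc=[27,28]
#11 0x1c7→b28/s0 VC-HIT; vc=[27,8]
#12 0x1c6→b28/s0 L1-HIT; vc=[27,8]
#13 0x1c0→b28/s0 L1-HIT; vc=[27,8]
#14 0x4c→b4/s0 MISS; vc=[27,8,28]
#15 0x89→b8/s0 VC-HIT; vc=[27,4,28]
#16 0x43→b4/s0 VC-HIT; vc=[27,8,28]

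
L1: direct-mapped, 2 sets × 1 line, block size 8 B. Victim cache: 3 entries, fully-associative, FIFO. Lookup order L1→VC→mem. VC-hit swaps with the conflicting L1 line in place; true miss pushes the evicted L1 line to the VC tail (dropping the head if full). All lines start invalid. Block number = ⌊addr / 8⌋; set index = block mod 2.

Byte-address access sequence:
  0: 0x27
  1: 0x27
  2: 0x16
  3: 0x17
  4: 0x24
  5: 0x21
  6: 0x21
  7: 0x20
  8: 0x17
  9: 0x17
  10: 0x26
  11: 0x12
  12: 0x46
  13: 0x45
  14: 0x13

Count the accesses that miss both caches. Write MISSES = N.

  [0] addr=0x27 blk=4 s=0: MISS | VC []
  [1] addr=0x27 blk=4 s=0: L1-HIT | VC []
  [2] addr=0x16 blk=2 s=0: MISS | VC [4]
  [3] addr=0x17 blk=2 s=0: L1-HIT | VC [4]
  [4] addr=0x24 blk=4 s=0: VC-HIT | VC [2]
  [5] addr=0x21 blk=4 s=0: L1-HIT | VC [2]
  [6] addr=0x21 blk=4 s=0: L1-HIT | VC [2]
  [7] addr=0x20 blk=4 s=0: L1-HIT | VC [2]
  [8] addr=0x17 blk=2 s=0: VC-HIT | VC [4]
  [9] addr=0x17 blk=2 s=0: L1-HIT | VC [4]
  [10] addr=0x26 blk=4 s=0: VC-HIT | VC [2]
  [11] addr=0x12 blk=2 s=0: VC-HIT | VC [4]
  [12] addr=0x46 blk=8 s=0: MISS | VC [4, 2]
  [13] addr=0x45 blk=8 s=0: L1-HIT | VC [4, 2]
  [14] addr=0x13 blk=2 s=0: VC-HIT | VC [4, 8]

MISSES = 3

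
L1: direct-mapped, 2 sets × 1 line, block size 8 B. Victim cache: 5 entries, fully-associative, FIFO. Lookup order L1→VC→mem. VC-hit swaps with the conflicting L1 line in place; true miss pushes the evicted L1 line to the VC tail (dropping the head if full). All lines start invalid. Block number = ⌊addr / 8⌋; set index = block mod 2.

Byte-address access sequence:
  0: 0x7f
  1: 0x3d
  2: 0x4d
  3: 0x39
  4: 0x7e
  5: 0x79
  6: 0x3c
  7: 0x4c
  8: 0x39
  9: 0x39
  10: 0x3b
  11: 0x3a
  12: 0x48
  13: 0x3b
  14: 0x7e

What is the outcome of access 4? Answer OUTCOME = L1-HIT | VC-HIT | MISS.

OUTCOME = VC-HIT

  [0] addr=0x7f blk=15 s=1: MISS | VC []
  [1] addr=0x3d blk=7 s=1: MISS | VC [15]
  [2] addr=0x4d blk=9 s=1: MISS | VC [15, 7]
  [3] addr=0x39 blk=7 s=1: VC-HIT | VC [15, 9]
  [4] addr=0x7e blk=15 s=1: VC-HIT | VC [7, 9]
  [5] addr=0x79 blk=15 s=1: L1-HIT | VC [7, 9]
  [6] addr=0x3c blk=7 s=1: VC-HIT | VC [15, 9]
  [7] addr=0x4c blk=9 s=1: VC-HIT | VC [15, 7]
  [8] addr=0x39 blk=7 s=1: VC-HIT | VC [15, 9]
  [9] addr=0x39 blk=7 s=1: L1-HIT | VC [15, 9]
  [10] addr=0x3b blk=7 s=1: L1-HIT | VC [15, 9]
  [11] addr=0x3a blk=7 s=1: L1-HIT | VC [15, 9]
  [12] addr=0x48 blk=9 s=1: VC-HIT | VC [15, 7]
  [13] addr=0x3b blk=7 s=1: VC-HIT | VC [15, 9]
  [14] addr=0x7e blk=15 s=1: VC-HIT | VC [7, 9]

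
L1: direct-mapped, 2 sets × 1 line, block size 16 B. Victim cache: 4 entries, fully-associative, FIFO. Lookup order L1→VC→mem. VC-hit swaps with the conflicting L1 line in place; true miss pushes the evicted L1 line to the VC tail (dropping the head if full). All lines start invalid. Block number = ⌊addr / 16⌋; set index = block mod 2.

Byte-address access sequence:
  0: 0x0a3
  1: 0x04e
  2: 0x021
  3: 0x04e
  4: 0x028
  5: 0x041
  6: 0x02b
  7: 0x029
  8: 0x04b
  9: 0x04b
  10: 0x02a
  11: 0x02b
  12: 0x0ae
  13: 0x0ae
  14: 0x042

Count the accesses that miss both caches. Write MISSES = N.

#0 0xa3→b10/s0 MISS; vc=[]
#1 0x4e→b4/s0 MISS; vc=[10]
#2 0x21→b2/s0 MISS; vc=[10,4]
#3 0x4e→b4/s0 VC-HIT; vc=[10,2]
#4 0x28→b2/s0 VC-HIT; vc=[10,4]
#5 0x41→b4/s0 VC-HIT; vc=[10,2]
#6 0x2b→b2/s0 VC-HIT; vc=[10,4]
#7 0x29→b2/s0 L1-HIT; vc=[10,4]
#8 0x4b→b4/s0 VC-HIT; vc=[10,2]
#9 0x4b→b4/s0 L1-HIT; vc=[10,2]
#10 0x2a→b2/s0 VC-HIT; vc=[10,4]
#11 0x2b→b2/s0 L1-HIT; vc=[10,4]
#12 0xae→b10/s0 VC-HIT; vc=[2,4]
#13 0xae→b10/s0 L1-HIT; vc=[2,4]
#14 0x42→b4/s0 VC-HIT; vc=[2,10]

MISSES = 3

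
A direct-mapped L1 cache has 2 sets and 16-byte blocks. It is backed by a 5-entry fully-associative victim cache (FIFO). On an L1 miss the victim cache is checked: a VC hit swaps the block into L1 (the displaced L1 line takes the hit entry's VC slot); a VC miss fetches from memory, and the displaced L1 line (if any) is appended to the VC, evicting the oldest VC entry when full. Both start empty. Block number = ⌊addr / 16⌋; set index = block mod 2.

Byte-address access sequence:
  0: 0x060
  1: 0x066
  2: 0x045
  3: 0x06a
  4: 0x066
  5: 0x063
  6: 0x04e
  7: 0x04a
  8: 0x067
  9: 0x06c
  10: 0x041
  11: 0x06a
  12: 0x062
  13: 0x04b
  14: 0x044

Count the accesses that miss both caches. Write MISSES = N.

MISSES = 2

0: 0x60 (blk 6, set 0) → MISS  vc=[]
1: 0x66 (blk 6, set 0) → L1-HIT  vc=[]
2: 0x45 (blk 4, set 0) → MISS  vc=[6]
3: 0x6a (blk 6, set 0) → VC-HIT  vc=[4]
4: 0x66 (blk 6, set 0) → L1-HIT  vc=[4]
5: 0x63 (blk 6, set 0) → L1-HIT  vc=[4]
6: 0x4e (blk 4, set 0) → VC-HIT  vc=[6]
7: 0x4a (blk 4, set 0) → L1-HIT  vc=[6]
8: 0x67 (blk 6, set 0) → VC-HIT  vc=[4]
9: 0x6c (blk 6, set 0) → L1-HIT  vc=[4]
10: 0x41 (blk 4, set 0) → VC-HIT  vc=[6]
11: 0x6a (blk 6, set 0) → VC-HIT  vc=[4]
12: 0x62 (blk 6, set 0) → L1-HIT  vc=[4]
13: 0x4b (blk 4, set 0) → VC-HIT  vc=[6]
14: 0x44 (blk 4, set 0) → L1-HIT  vc=[6]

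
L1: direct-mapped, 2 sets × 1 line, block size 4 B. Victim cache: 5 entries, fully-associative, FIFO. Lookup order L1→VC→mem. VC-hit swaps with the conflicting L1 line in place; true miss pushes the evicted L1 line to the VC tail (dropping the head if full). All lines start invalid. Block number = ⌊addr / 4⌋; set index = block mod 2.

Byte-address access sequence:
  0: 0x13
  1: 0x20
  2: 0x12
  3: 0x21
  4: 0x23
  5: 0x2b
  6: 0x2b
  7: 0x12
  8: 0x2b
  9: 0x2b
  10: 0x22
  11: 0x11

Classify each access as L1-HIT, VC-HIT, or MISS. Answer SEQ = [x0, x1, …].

0: 0x13 (blk 4, set 0) → MISS  vc=[]
1: 0x20 (blk 8, set 0) → MISS  vc=[4]
2: 0x12 (blk 4, set 0) → VC-HIT  vc=[8]
3: 0x21 (blk 8, set 0) → VC-HIT  vc=[4]
4: 0x23 (blk 8, set 0) → L1-HIT  vc=[4]
5: 0x2b (blk 10, set 0) → MISS  vc=[4, 8]
6: 0x2b (blk 10, set 0) → L1-HIT  vc=[4, 8]
7: 0x12 (blk 4, set 0) → VC-HIT  vc=[10, 8]
8: 0x2b (blk 10, set 0) → VC-HIT  vc=[4, 8]
9: 0x2b (blk 10, set 0) → L1-HIT  vc=[4, 8]
10: 0x22 (blk 8, set 0) → VC-HIT  vc=[4, 10]
11: 0x11 (blk 4, set 0) → VC-HIT  vc=[8, 10]

SEQ = [MISS, MISS, VC-HIT, VC-HIT, L1-HIT, MISS, L1-HIT, VC-HIT, VC-HIT, L1-HIT, VC-HIT, VC-HIT]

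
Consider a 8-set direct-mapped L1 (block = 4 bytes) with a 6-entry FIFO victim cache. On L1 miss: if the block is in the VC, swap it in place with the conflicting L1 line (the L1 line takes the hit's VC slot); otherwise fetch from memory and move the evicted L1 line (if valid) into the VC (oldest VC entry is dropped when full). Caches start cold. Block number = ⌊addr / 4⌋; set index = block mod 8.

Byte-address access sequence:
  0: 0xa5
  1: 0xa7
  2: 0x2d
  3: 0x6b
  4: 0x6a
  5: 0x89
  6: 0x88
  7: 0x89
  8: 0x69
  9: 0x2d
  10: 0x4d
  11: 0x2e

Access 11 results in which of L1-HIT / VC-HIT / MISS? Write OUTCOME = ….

OUTCOME = VC-HIT

#0 0xa5→b41/s1 MISS; vc=[]
#1 0xa7→b41/s1 L1-HIT; vc=[]
#2 0x2d→b11/s3 MISS; vc=[]
#3 0x6b→b26/s2 MISS; vc=[]
#4 0x6a→b26/s2 L1-HIT; vc=[]
#5 0x89→b34/s2 MISS; vc=[26]
#6 0x88→b34/s2 L1-HIT; vc=[26]
#7 0x89→b34/s2 L1-HIT; vc=[26]
#8 0x69→b26/s2 VC-HIT; vc=[34]
#9 0x2d→b11/s3 L1-HIT; vc=[34]
#10 0x4d→b19/s3 MISS; vc=[34,11]
#11 0x2e→b11/s3 VC-HIT; vc=[34,19]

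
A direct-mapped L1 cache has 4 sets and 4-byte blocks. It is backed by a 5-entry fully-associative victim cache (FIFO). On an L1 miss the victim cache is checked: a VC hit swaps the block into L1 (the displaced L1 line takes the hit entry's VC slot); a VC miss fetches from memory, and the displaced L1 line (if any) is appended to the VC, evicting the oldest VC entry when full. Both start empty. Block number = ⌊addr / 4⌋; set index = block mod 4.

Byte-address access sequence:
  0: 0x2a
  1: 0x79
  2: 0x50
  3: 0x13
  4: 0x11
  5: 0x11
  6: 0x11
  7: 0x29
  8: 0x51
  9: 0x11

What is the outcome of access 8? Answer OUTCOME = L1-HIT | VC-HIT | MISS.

OUTCOME = VC-HIT

  [0] addr=0x2a blk=10 s=2: MISS | VC []
  [1] addr=0x79 blk=30 s=2: MISS | VC [10]
  [2] addr=0x50 blk=20 s=0: MISS | VC [10]
  [3] addr=0x13 blk=4 s=0: MISS | VC [10, 20]
  [4] addr=0x11 blk=4 s=0: L1-HIT | VC [10, 20]
  [5] addr=0x11 blk=4 s=0: L1-HIT | VC [10, 20]
  [6] addr=0x11 blk=4 s=0: L1-HIT | VC [10, 20]
  [7] addr=0x29 blk=10 s=2: VC-HIT | VC [30, 20]
  [8] addr=0x51 blk=20 s=0: VC-HIT | VC [30, 4]
  [9] addr=0x11 blk=4 s=0: VC-HIT | VC [30, 20]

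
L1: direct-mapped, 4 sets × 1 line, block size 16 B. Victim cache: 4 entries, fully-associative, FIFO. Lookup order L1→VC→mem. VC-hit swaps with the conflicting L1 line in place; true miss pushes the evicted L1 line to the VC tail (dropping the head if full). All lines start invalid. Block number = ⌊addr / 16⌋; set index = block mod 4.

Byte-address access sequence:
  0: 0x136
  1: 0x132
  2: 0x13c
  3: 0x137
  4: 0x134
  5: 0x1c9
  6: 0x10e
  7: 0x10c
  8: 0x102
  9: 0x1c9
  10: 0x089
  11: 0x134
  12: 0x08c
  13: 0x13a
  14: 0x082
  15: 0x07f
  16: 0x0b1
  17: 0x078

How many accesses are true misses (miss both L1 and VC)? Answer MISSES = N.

#0 0x136→b19/s3 MISS; vc=[]
#1 0x132→b19/s3 L1-HIT; vc=[]
#2 0x13c→b19/s3 L1-HIT; vc=[]
#3 0x137→b19/s3 L1-HIT; vc=[]
#4 0x134→b19/s3 L1-HIT; vc=[]
#5 0x1c9→b28/s0 MISS; vc=[]
#6 0x10e→b16/s0 MISS; vc=[28]
#7 0x10c→b16/s0 L1-HIT; vc=[28]
#8 0x102→b16/s0 L1-HIT; vc=[28]
#9 0x1c9→b28/s0 VC-HIT; vc=[16]
#10 0x89→b8/s0 MISS; vc=[16,28]
#11 0x134→b19/s3 L1-HIT; vc=[16,28]
#12 0x8c→b8/s0 L1-HIT; vc=[16,28]
#13 0x13a→b19/s3 L1-HIT; vc=[16,28]
#14 0x82→b8/s0 L1-HIT; vc=[16,28]
#15 0x7f→b7/s3 MISS; vc=[16,28,19]
#16 0xb1→b11/s3 MISS; vc=[16,28,19,7]
#17 0x78→b7/s3 VC-HIT; vc=[16,28,19,11]

MISSES = 6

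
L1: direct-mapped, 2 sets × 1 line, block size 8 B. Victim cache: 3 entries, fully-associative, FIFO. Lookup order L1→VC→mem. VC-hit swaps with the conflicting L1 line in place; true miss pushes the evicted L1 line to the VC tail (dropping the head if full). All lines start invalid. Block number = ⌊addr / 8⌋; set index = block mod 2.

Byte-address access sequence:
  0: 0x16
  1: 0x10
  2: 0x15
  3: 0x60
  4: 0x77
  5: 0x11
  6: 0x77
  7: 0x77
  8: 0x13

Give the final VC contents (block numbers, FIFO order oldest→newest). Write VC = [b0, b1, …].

0: 0x16 (blk 2, set 0) → MISS  vc=[]
1: 0x10 (blk 2, set 0) → L1-HIT  vc=[]
2: 0x15 (blk 2, set 0) → L1-HIT  vc=[]
3: 0x60 (blk 12, set 0) → MISS  vc=[2]
4: 0x77 (blk 14, set 0) → MISS  vc=[2, 12]
5: 0x11 (blk 2, set 0) → VC-HIT  vc=[14, 12]
6: 0x77 (blk 14, set 0) → VC-HIT  vc=[2, 12]
7: 0x77 (blk 14, set 0) → L1-HIT  vc=[2, 12]
8: 0x13 (blk 2, set 0) → VC-HIT  vc=[14, 12]

VC = [14, 12]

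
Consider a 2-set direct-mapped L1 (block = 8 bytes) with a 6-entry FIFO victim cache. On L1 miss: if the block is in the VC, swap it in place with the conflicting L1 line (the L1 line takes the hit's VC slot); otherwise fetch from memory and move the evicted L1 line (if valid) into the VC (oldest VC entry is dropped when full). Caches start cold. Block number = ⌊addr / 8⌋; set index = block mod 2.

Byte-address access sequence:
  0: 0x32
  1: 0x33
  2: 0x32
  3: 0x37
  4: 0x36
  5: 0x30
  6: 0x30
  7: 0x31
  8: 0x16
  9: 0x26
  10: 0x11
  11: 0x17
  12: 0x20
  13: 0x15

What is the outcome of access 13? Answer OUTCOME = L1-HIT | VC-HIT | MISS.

#0 0x32→b6/s0 MISS; vc=[]
#1 0x33→b6/s0 L1-HIT; vc=[]
#2 0x32→b6/s0 L1-HIT; vc=[]
#3 0x37→b6/s0 L1-HIT; vc=[]
#4 0x36→b6/s0 L1-HIT; vc=[]
#5 0x30→b6/s0 L1-HIT; vc=[]
#6 0x30→b6/s0 L1-HIT; vc=[]
#7 0x31→b6/s0 L1-HIT; vc=[]
#8 0x16→b2/s0 MISS; vc=[6]
#9 0x26→b4/s0 MISS; vc=[6,2]
#10 0x11→b2/s0 VC-HIT; vc=[6,4]
#11 0x17→b2/s0 L1-HIT; vc=[6,4]
#12 0x20→b4/s0 VC-HIT; vc=[6,2]
#13 0x15→b2/s0 VC-HIT; vc=[6,4]

OUTCOME = VC-HIT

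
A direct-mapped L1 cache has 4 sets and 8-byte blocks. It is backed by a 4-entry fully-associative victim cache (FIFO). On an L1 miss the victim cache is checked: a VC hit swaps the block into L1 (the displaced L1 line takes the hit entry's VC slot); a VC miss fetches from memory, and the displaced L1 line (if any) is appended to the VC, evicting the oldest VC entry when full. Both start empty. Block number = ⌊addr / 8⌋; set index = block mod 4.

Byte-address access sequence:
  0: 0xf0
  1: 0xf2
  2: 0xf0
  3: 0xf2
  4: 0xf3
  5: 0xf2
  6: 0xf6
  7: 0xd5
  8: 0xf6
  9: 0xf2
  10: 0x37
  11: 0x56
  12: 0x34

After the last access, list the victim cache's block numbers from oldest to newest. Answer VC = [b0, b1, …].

  [0] addr=0xf0 blk=30 s=2: MISS | VC []
  [1] addr=0xf2 blk=30 s=2: L1-HIT | VC []
  [2] addr=0xf0 blk=30 s=2: L1-HIT | VC []
  [3] addr=0xf2 blk=30 s=2: L1-HIT | VC []
  [4] addr=0xf3 blk=30 s=2: L1-HIT | VC []
  [5] addr=0xf2 blk=30 s=2: L1-HIT | VC []
  [6] addr=0xf6 blk=30 s=2: L1-HIT | VC []
  [7] addr=0xd5 blk=26 s=2: MISS | VC [30]
  [8] addr=0xf6 blk=30 s=2: VC-HIT | VC [26]
  [9] addr=0xf2 blk=30 s=2: L1-HIT | VC [26]
  [10] addr=0x37 blk=6 s=2: MISS | VC [26, 30]
  [11] addr=0x56 blk=10 s=2: MISS | VC [26, 30, 6]
  [12] addr=0x34 blk=6 s=2: VC-HIT | VC [26, 30, 10]

VC = [26, 30, 10]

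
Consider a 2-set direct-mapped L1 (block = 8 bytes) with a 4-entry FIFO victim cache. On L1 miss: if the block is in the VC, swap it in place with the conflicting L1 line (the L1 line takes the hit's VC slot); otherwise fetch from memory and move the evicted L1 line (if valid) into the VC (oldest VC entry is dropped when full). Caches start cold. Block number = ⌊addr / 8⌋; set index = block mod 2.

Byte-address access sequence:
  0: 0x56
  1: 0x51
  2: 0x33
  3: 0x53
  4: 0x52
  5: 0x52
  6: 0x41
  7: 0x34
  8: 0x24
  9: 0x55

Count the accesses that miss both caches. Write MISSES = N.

MISSES = 4

#0 0x56→b10/s0 MISS; vc=[]
#1 0x51→b10/s0 L1-HIT; vc=[]
#2 0x33→b6/s0 MISS; vc=[10]
#3 0x53→b10/s0 VC-HIT; vc=[6]
#4 0x52→b10/s0 L1-HIT; vc=[6]
#5 0x52→b10/s0 L1-HIT; vc=[6]
#6 0x41→b8/s0 MISS; vc=[6,10]
#7 0x34→b6/s0 VC-HIT; vc=[8,10]
#8 0x24→b4/s0 MISS; vc=[8,10,6]
#9 0x55→b10/s0 VC-HIT; vc=[8,4,6]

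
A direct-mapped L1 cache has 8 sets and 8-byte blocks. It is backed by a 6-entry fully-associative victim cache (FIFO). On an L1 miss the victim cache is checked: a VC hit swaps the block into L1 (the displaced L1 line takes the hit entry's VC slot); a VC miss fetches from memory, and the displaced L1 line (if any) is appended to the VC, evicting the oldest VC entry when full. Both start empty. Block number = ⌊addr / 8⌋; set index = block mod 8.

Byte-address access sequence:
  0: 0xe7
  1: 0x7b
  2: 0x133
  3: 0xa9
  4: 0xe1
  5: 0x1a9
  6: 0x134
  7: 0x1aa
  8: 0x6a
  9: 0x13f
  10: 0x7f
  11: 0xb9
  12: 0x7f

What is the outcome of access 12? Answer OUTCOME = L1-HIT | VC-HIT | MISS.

  [0] addr=0xe7 blk=28 s=4: MISS | VC []
  [1] addr=0x7b blk=15 s=7: MISS | VC []
  [2] addr=0x133 blk=38 s=6: MISS | VC []
  [3] addr=0xa9 blk=21 s=5: MISS | VC []
  [4] addr=0xe1 blk=28 s=4: L1-HIT | VC []
  [5] addr=0x1a9 blk=53 s=5: MISS | VC [21]
  [6] addr=0x134 blk=38 s=6: L1-HIT | VC [21]
  [7] addr=0x1aa blk=53 s=5: L1-HIT | VC [21]
  [8] addr=0x6a blk=13 s=5: MISS | VC [21, 53]
  [9] addr=0x13f blk=39 s=7: MISS | VC [21, 53, 15]
  [10] addr=0x7f blk=15 s=7: VC-HIT | VC [21, 53, 39]
  [11] addr=0xb9 blk=23 s=7: MISS | VC [21, 53, 39, 15]
  [12] addr=0x7f blk=15 s=7: VC-HIT | VC [21, 53, 39, 23]

OUTCOME = VC-HIT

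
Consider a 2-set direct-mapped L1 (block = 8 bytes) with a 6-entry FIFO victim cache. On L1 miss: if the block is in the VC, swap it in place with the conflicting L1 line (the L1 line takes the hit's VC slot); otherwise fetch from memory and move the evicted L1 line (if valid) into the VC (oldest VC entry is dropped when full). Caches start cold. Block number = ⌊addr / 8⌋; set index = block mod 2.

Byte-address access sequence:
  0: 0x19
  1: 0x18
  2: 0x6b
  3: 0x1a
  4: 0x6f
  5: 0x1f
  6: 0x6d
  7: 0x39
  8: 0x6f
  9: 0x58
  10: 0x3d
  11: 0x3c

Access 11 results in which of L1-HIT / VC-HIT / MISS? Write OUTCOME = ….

#0 0x19→b3/s1 MISS; vc=[]
#1 0x18→b3/s1 L1-HIT; vc=[]
#2 0x6b→b13/s1 MISS; vc=[3]
#3 0x1a→b3/s1 VC-HIT; vc=[13]
#4 0x6f→b13/s1 VC-HIT; vc=[3]
#5 0x1f→b3/s1 VC-HIT; vc=[13]
#6 0x6d→b13/s1 VC-HIT; vc=[3]
#7 0x39→b7/s1 MISS; vc=[3,13]
#8 0x6f→b13/s1 VC-HIT; vc=[3,7]
#9 0x58→b11/s1 MISS; vc=[3,7,13]
#10 0x3d→b7/s1 VC-HIT; vc=[3,11,13]
#11 0x3c→b7/s1 L1-HIT; vc=[3,11,13]

OUTCOME = L1-HIT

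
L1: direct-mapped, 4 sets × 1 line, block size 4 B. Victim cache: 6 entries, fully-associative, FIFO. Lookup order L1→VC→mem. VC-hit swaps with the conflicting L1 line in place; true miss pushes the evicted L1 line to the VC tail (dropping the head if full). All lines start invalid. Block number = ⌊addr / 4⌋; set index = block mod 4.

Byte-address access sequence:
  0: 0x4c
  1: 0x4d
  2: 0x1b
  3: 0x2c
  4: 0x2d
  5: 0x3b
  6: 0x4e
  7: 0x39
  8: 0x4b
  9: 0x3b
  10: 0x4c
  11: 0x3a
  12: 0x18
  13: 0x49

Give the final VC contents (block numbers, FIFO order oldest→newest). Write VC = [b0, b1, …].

VC = [11, 14, 6]

#0 0x4c→b19/s3 MISS; vc=[]
#1 0x4d→b19/s3 L1-HIT; vc=[]
#2 0x1b→b6/s2 MISS; vc=[]
#3 0x2c→b11/s3 MISS; vc=[19]
#4 0x2d→b11/s3 L1-HIT; vc=[19]
#5 0x3b→b14/s2 MISS; vc=[19,6]
#6 0x4e→b19/s3 VC-HIT; vc=[11,6]
#7 0x39→b14/s2 L1-HIT; vc=[11,6]
#8 0x4b→b18/s2 MISS; vc=[11,6,14]
#9 0x3b→b14/s2 VC-HIT; vc=[11,6,18]
#10 0x4c→b19/s3 L1-HIT; vc=[11,6,18]
#11 0x3a→b14/s2 L1-HIT; vc=[11,6,18]
#12 0x18→b6/s2 VC-HIT; vc=[11,14,18]
#13 0x49→b18/s2 VC-HIT; vc=[11,14,6]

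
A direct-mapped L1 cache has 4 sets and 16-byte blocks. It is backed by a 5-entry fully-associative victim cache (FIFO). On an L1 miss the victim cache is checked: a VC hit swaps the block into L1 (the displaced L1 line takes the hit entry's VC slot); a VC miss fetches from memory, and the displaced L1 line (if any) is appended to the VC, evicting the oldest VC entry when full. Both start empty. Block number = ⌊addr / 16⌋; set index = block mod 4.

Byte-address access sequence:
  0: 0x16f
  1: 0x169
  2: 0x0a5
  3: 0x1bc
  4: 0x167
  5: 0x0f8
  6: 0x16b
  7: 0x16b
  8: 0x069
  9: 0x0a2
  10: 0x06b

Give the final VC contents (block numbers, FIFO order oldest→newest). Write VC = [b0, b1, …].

#0 0x16f→b22/s2 MISS; vc=[]
#1 0x169→b22/s2 L1-HIT; vc=[]
#2 0xa5→b10/s2 MISS; vc=[22]
#3 0x1bc→b27/s3 MISS; vc=[22]
#4 0x167→b22/s2 VC-HIT; vc=[10]
#5 0xf8→b15/s3 MISS; vc=[10,27]
#6 0x16b→b22/s2 L1-HIT; vc=[10,27]
#7 0x16b→b22/s2 L1-HIT; vc=[10,27]
#8 0x69→b6/s2 MISS; vc=[10,27,22]
#9 0xa2→b10/s2 VC-HIT; vc=[6,27,22]
#10 0x6b→b6/s2 VC-HIT; vc=[10,27,22]

VC = [10, 27, 22]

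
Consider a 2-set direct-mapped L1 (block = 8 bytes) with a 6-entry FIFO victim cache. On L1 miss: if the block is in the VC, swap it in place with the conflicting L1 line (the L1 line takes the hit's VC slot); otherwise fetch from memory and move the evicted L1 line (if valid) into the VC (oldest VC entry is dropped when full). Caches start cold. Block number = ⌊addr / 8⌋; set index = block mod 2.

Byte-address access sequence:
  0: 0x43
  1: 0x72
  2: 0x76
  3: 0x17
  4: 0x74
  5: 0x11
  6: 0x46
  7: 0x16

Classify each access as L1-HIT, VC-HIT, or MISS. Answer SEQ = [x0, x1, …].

SEQ = [MISS, MISS, L1-HIT, MISS, VC-HIT, VC-HIT, VC-HIT, VC-HIT]

#0 0x43→b8/s0 MISS; vc=[]
#1 0x72→b14/s0 MISS; vc=[8]
#2 0x76→b14/s0 L1-HIT; vc=[8]
#3 0x17→b2/s0 MISS; vc=[8,14]
#4 0x74→b14/s0 VC-HIT; vc=[8,2]
#5 0x11→b2/s0 VC-HIT; vc=[8,14]
#6 0x46→b8/s0 VC-HIT; vc=[2,14]
#7 0x16→b2/s0 VC-HIT; vc=[8,14]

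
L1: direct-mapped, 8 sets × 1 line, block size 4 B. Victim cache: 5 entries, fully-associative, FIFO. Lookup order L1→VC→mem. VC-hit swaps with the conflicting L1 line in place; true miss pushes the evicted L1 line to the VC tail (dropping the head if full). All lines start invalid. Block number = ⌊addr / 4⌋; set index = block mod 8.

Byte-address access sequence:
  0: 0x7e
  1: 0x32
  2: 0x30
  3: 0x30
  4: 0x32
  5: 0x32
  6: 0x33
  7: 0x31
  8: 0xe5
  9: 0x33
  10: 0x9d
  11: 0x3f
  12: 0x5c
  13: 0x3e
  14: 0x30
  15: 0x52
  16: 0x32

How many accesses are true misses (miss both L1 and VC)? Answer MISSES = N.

MISSES = 7

  [0] addr=0x7e blk=31 s=7: MISS | VC []
  [1] addr=0x32 blk=12 s=4: MISS | VC []
  [2] addr=0x30 blk=12 s=4: L1-HIT | VC []
  [3] addr=0x30 blk=12 s=4: L1-HIT | VC []
  [4] addr=0x32 blk=12 s=4: L1-HIT | VC []
  [5] addr=0x32 blk=12 s=4: L1-HIT | VC []
  [6] addr=0x33 blk=12 s=4: L1-HIT | VC []
  [7] addr=0x31 blk=12 s=4: L1-HIT | VC []
  [8] addr=0xe5 blk=57 s=1: MISS | VC []
  [9] addr=0x33 blk=12 s=4: L1-HIT | VC []
  [10] addr=0x9d blk=39 s=7: MISS | VC [31]
  [11] addr=0x3f blk=15 s=7: MISS | VC [31, 39]
  [12] addr=0x5c blk=23 s=7: MISS | VC [31, 39, 15]
  [13] addr=0x3e blk=15 s=7: VC-HIT | VC [31, 39, 23]
  [14] addr=0x30 blk=12 s=4: L1-HIT | VC [31, 39, 23]
  [15] addr=0x52 blk=20 s=4: MISS | VC [31, 39, 23, 12]
  [16] addr=0x32 blk=12 s=4: VC-HIT | VC [31, 39, 23, 20]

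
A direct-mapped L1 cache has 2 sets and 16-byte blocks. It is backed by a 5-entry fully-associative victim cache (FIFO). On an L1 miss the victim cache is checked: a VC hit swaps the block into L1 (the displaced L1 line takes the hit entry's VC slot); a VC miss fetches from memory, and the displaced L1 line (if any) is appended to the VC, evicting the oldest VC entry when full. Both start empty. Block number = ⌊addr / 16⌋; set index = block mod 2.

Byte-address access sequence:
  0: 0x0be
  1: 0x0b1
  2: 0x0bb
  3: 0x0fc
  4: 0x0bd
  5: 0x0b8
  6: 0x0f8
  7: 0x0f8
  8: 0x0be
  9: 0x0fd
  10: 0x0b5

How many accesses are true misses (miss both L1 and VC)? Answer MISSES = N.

MISSES = 2

0: 0xbe (blk 11, set 1) → MISS  vc=[]
1: 0xb1 (blk 11, set 1) → L1-HIT  vc=[]
2: 0xbb (blk 11, set 1) → L1-HIT  vc=[]
3: 0xfc (blk 15, set 1) → MISS  vc=[11]
4: 0xbd (blk 11, set 1) → VC-HIT  vc=[15]
5: 0xb8 (blk 11, set 1) → L1-HIT  vc=[15]
6: 0xf8 (blk 15, set 1) → VC-HIT  vc=[11]
7: 0xf8 (blk 15, set 1) → L1-HIT  vc=[11]
8: 0xbe (blk 11, set 1) → VC-HIT  vc=[15]
9: 0xfd (blk 15, set 1) → VC-HIT  vc=[11]
10: 0xb5 (blk 11, set 1) → VC-HIT  vc=[15]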